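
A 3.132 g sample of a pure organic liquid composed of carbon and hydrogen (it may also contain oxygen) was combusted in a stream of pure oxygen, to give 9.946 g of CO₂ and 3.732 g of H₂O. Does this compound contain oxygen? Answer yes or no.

mol C = 9.946 g CO₂ ÷ 44.009 g/mol = 0.22600 mol
mol H = 2 × 3.732 g H₂O ÷ 18.015 g/mol = 0.41432 mol
C and H together account for 3.1321 g — essentially the entire 3.132 g sample — so the compound contains no oxygen.

no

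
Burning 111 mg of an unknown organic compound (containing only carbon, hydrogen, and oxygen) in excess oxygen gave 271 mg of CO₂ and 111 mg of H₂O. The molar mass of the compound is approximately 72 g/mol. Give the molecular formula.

mol C = 0.271 g CO₂ ÷ 44.009 g/mol = 0.006158 mol
mol H = 2 × 0.111 g H₂O ÷ 18.015 g/mol = 0.01232 mol
mass O = 0.111 − (0.07396 + 0.01242) = 0.02462 g → mol O = 0.02462 ÷ 15.999 = 0.001539 mol
Divide by the smallest (0.001539 mol): C 4.002, H 8.009, O 1.000
Empirical formula: C4H8O
Empirical-formula mass = 72.11 g/mol; 72 ÷ 72.11 ≈ 1, so the molecular formula is C4H8O.

C4H8O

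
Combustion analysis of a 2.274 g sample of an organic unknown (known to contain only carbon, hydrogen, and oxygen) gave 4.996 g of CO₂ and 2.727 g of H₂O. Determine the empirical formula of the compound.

C3H8O

mol C = 4.996 g CO₂ ÷ 44.009 g/mol = 0.11352 mol
mol H = 2 × 2.727 g H₂O ÷ 18.015 g/mol = 0.30275 mol
mass O = 2.274 − (1.3635 + 0.30517) = 0.60531 g → mol O = 0.60531 ÷ 15.999 = 0.037835 mol
Divide by the smallest (0.037835 mol): C 3.000, H 8.002, O 1.000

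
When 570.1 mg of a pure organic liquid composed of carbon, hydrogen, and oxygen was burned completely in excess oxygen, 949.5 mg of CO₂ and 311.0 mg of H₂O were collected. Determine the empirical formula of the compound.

mol C = 0.9495 g CO₂ ÷ 44.009 g/mol = 0.021575 mol
mol H = 2 × 0.3110 g H₂O ÷ 18.015 g/mol = 0.034527 mol
mass O = 0.5701 − (0.25914 + 0.034803) = 0.27616 g → mol O = 0.27616 ÷ 15.999 = 0.017261 mol
Divide by the smallest (0.017261 mol): C 1.250, H 2.000, O 1.000
Multiplying each by 4 gives whole numbers: C 5.00, H 8.00, O 4.00

C5H8O4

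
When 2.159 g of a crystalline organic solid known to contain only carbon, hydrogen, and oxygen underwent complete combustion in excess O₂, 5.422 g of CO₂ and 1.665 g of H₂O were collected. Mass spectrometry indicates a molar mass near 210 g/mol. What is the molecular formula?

mol C = 5.422 g CO₂ ÷ 44.009 g/mol = 0.12320 mol
mol H = 2 × 1.665 g H₂O ÷ 18.015 g/mol = 0.18485 mol
mass O = 2.159 − (1.4798 + 0.18632) = 0.49290 g → mol O = 0.49290 ÷ 15.999 = 0.030808 mol
Divide by the smallest (0.030808 mol): C 3.999, H 6.000, O 1.000
Empirical formula: C4H6O
Empirical-formula mass = 70.09 g/mol; 210 ÷ 70.09 ≈ 3, so the molecular formula is C12H18O3.

C12H18O3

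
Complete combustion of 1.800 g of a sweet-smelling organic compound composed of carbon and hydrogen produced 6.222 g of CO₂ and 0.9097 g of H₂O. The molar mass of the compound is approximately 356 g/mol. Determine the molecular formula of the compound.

C28H20

mol C = 6.222 g CO₂ ÷ 44.009 g/mol = 0.14138 mol
mol H = 2 × 0.9097 g H₂O ÷ 18.015 g/mol = 0.10099 mol
Divide by the smallest (0.10099 mol): C 1.400, H 1.000
Multiplying each by 5 gives whole numbers: C 7.00, H 5.00
Empirical formula: C7H5
Empirical-formula mass = 89.12 g/mol; 356 ÷ 89.12 ≈ 4, so the molecular formula is C28H20.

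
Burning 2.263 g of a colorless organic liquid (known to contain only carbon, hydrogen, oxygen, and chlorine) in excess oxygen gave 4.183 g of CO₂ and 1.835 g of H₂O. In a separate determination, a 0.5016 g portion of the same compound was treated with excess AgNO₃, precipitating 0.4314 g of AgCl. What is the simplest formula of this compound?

C7H15ClO2

mol C = 4.183 g CO₂ ÷ 44.009 g/mol = 0.095049 mol
mol H = 2 × 1.835 g H₂O ÷ 18.015 g/mol = 0.20372 mol
From the AgCl data: mol Cl per gram of compound = (0.4314 ÷ 143.318) ÷ 0.5016 = 0.0060010 mol/g, so in the 2.263 g combustion sample mol Cl = 0.013580 mol
mass O = 2.263 − (1.1416 + 0.20535 + 0.48142) = 0.43460 g → mol O = 0.43460 ÷ 15.999 = 0.027164 mol
Divide by the smallest (0.013580 mol): C 6.999, H 15.001, Cl 1.000, O 2.000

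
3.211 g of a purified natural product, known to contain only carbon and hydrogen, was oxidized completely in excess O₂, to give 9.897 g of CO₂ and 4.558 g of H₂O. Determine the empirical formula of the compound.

C4H9

mol C = 9.897 g CO₂ ÷ 44.009 g/mol = 0.22489 mol
mol H = 2 × 4.558 g H₂O ÷ 18.015 g/mol = 0.50602 mol
Divide by the smallest (0.22489 mol): C 1.000, H 2.250
Multiplying each by 4 gives whole numbers: C 4.00, H 9.00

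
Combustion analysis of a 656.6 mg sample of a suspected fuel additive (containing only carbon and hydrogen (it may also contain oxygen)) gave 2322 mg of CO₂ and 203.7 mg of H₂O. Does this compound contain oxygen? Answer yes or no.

no

mol C = 2.322 g CO₂ ÷ 44.009 g/mol = 0.052762 mol
mol H = 2 × 0.2037 g H₂O ÷ 18.015 g/mol = 0.022614 mol
C and H together account for 0.65652 g — essentially the entire 0.6566 g sample — so the compound contains no oxygen.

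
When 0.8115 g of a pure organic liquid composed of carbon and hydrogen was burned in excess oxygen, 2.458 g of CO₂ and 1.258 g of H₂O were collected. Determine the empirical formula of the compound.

C2H5

mol C = 2.458 g CO₂ ÷ 44.009 g/mol = 0.055852 mol
mol H = 2 × 1.258 g H₂O ÷ 18.015 g/mol = 0.13966 mol
Divide by the smallest (0.055852 mol): C 1.000, H 2.501
Multiplying each by 2 gives whole numbers: C 2.00, H 5.00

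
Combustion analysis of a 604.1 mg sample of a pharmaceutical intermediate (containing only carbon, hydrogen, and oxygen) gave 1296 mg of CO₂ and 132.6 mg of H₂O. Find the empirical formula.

C2HO

mol C = 1.296 g CO₂ ÷ 44.009 g/mol = 0.029449 mol
mol H = 2 × 0.1326 g H₂O ÷ 18.015 g/mol = 0.014721 mol
mass O = 0.6041 − (0.35371 + 0.014839) = 0.23555 g → mol O = 0.23555 ÷ 15.999 = 0.014723 mol
Divide by the smallest (0.014721 mol): C 2.000, H 1.000, O 1.000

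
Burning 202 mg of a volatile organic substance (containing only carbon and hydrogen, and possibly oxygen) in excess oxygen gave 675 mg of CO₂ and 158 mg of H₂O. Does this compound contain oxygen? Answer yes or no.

no

mol C = 0.675 g CO₂ ÷ 44.009 g/mol = 0.01534 mol
mol H = 2 × 0.158 g H₂O ÷ 18.015 g/mol = 0.01754 mol
C and H together account for 0.2019 g — essentially the entire 0.202 g sample — so the compound contains no oxygen.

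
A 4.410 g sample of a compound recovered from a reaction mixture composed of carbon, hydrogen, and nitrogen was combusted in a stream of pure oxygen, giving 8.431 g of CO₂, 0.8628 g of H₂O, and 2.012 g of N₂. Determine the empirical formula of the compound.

mol C = 8.431 g CO₂ ÷ 44.009 g/mol = 0.19157 mol
mol H = 2 × 0.8628 g H₂O ÷ 18.015 g/mol = 0.095787 mol
mol N = 2 × 2.012 g N₂ ÷ 28.014 g/mol = 0.14364 mol
Divide by the smallest (0.095787 mol): C 2.000, H 1.000, N 1.500
Multiplying each by 2 gives whole numbers: C 4.00, H 2.00, N 3.00

C4H2N3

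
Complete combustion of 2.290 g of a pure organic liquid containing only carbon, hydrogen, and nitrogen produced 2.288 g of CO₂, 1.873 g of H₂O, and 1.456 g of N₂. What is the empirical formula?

CH4N2

mol C = 2.288 g CO₂ ÷ 44.009 g/mol = 0.051989 mol
mol H = 2 × 1.873 g H₂O ÷ 18.015 g/mol = 0.20794 mol
mol N = 2 × 1.456 g N₂ ÷ 28.014 g/mol = 0.10395 mol
Divide by the smallest (0.051989 mol): C 1.000, H 4.000, N 1.999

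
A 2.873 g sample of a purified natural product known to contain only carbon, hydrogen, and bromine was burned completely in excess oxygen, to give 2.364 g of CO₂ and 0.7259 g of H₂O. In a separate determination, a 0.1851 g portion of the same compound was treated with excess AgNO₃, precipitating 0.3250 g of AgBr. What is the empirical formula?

mol C = 2.364 g CO₂ ÷ 44.009 g/mol = 0.053716 mol
mol H = 2 × 0.7259 g H₂O ÷ 18.015 g/mol = 0.080588 mol
From the AgBr data: mol Br per gram of compound = (0.3250 ÷ 187.772) ÷ 0.1851 = 0.0093507 mol/g, so in the 2.873 g combustion sample mol Br = 0.026865 mol
Divide by the smallest (0.026865 mol): C 2.000, H 3.000, Br 1.000

C2H3Br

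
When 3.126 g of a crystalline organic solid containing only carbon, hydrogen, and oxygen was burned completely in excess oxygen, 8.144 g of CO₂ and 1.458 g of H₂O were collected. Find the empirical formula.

mol C = 8.144 g CO₂ ÷ 44.009 g/mol = 0.18505 mol
mol H = 2 × 1.458 g H₂O ÷ 18.015 g/mol = 0.16187 mol
mass O = 3.126 − (2.2227 + 0.16316) = 0.74017 g → mol O = 0.74017 ÷ 15.999 = 0.046263 mol
Divide by the smallest (0.046263 mol): C 4.000, H 3.499, O 1.000
Multiplying each by 2 gives whole numbers: C 8.00, H 7.00, O 2.00

C8H7O2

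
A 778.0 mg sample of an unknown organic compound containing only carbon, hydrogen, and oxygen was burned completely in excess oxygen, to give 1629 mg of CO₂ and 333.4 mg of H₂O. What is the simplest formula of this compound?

C2H2O

mol C = 1.629 g CO₂ ÷ 44.009 g/mol = 0.037015 mol
mol H = 2 × 0.3334 g H₂O ÷ 18.015 g/mol = 0.037014 mol
mass O = 0.7780 − (0.44459 + 0.037310) = 0.29610 g → mol O = 0.29610 ÷ 15.999 = 0.018507 mol
Divide by the smallest (0.018507 mol): C 2.000, H 2.000, O 1.000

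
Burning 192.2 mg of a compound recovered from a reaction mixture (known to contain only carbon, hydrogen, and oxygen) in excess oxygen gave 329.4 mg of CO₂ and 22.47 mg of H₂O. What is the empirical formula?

C6H2O5

mol C = 0.3294 g CO₂ ÷ 44.009 g/mol = 0.0074848 mol
mol H = 2 × 0.02247 g H₂O ÷ 18.015 g/mol = 0.0024946 mol
mass O = 0.1922 − (0.089900 + 0.0025145) = 0.099785 g → mol O = 0.099785 ÷ 15.999 = 0.0062370 mol
Divide by the smallest (0.0024946 mol): C 3.000, H 1.000, O 2.500
Multiplying each by 2 gives whole numbers: C 6.00, H 2.00, O 5.00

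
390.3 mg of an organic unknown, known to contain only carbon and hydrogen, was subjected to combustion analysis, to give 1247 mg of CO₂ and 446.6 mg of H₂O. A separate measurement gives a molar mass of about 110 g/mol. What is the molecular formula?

mol C = 1.247 g CO₂ ÷ 44.009 g/mol = 0.028335 mol
mol H = 2 × 0.4466 g H₂O ÷ 18.015 g/mol = 0.049581 mol
Divide by the smallest (0.028335 mol): C 1.000, H 1.750
Multiplying each by 4 gives whole numbers: C 4.00, H 7.00
Empirical formula: C4H7
Empirical-formula mass = 55.10 g/mol; 110 ÷ 55.10 ≈ 2, so the molecular formula is C8H14.

C8H14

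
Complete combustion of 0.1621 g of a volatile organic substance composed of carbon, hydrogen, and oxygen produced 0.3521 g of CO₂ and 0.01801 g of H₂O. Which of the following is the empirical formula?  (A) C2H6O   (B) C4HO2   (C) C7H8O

mol C = 0.3521 g CO₂ ÷ 44.009 g/mol = 0.0080006 mol
mol H = 2 × 0.01801 g H₂O ÷ 18.015 g/mol = 0.0019994 mol
mass O = 0.1621 − (0.096096 + 0.0020154) = 0.063989 g → mol O = 0.063989 ÷ 15.999 = 0.0039996 mol
Divide by the smallest (0.0019994 mol): C 4.001, H 1.000, O 2.000

(B) C4HO2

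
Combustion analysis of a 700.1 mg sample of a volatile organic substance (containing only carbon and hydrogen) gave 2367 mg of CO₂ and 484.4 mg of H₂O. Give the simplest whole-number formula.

mol C = 2.367 g CO₂ ÷ 44.009 g/mol = 0.053784 mol
mol H = 2 × 0.4844 g H₂O ÷ 18.015 g/mol = 0.053777 mol
Divide by the smallest (0.053777 mol): C 1.000, H 1.000

CH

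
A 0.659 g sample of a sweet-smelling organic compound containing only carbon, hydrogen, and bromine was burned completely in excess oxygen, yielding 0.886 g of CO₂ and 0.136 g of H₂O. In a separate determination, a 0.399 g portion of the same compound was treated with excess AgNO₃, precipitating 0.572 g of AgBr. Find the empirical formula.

C4H3Br

mol C = 0.886 g CO₂ ÷ 44.009 g/mol = 0.02013 mol
mol H = 2 × 0.136 g H₂O ÷ 18.015 g/mol = 0.01510 mol
From the AgBr data: mol Br per gram of compound = (0.572 ÷ 187.772) ÷ 0.399 = 0.007635 mol/g, so in the 0.659 g combustion sample mol Br = 0.005031 mol
Divide by the smallest (0.005031 mol): C 4.001, H 3.001, Br 1.000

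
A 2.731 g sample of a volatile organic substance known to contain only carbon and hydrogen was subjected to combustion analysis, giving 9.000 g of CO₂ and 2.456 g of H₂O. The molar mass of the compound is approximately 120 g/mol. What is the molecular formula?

mol C = 9.000 g CO₂ ÷ 44.009 g/mol = 0.20450 mol
mol H = 2 × 2.456 g H₂O ÷ 18.015 g/mol = 0.27266 mol
Divide by the smallest (0.20450 mol): C 1.000, H 1.333
Multiplying each by 3 gives whole numbers: C 3.00, H 4.00
Empirical formula: C3H4
Empirical-formula mass = 40.06 g/mol; 120 ÷ 40.06 ≈ 3, so the molecular formula is C9H12.

C9H12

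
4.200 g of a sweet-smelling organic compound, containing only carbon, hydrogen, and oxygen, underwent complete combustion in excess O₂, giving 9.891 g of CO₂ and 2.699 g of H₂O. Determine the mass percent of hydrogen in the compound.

7.19%

mol C = 9.891 g CO₂ ÷ 44.009 g/mol = 0.22475 mol
mol H = 2 × 2.699 g H₂O ÷ 18.015 g/mol = 0.29964 mol
mass O = 4.200 − (2.6995 + 0.30204) = 1.1985 g → mol O = 1.1985 ÷ 15.999 = 0.074911 mol
mass % H = 0.30204 g ÷ 4.200 g × 100%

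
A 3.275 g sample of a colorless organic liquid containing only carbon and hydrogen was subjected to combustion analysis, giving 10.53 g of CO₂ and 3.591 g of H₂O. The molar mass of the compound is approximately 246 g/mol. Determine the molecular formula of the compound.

mol C = 10.53 g CO₂ ÷ 44.009 g/mol = 0.23927 mol
mol H = 2 × 3.591 g H₂O ÷ 18.015 g/mol = 0.39867 mol
Divide by the smallest (0.23927 mol): C 1.000, H 1.666
Multiplying each by 3 gives whole numbers: C 3.00, H 5.00
Empirical formula: C3H5
Empirical-formula mass = 41.07 g/mol; 246 ÷ 41.07 ≈ 6, so the molecular formula is C18H30.

C18H30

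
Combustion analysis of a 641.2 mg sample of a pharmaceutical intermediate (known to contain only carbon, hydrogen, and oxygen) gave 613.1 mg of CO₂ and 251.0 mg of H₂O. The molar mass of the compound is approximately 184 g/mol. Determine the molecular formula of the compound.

C4H8O8

mol C = 0.6131 g CO₂ ÷ 44.009 g/mol = 0.013931 mol
mol H = 2 × 0.2510 g H₂O ÷ 18.015 g/mol = 0.027866 mol
mass O = 0.6412 − (0.16733 + 0.028089) = 0.44578 g → mol O = 0.44578 ÷ 15.999 = 0.027863 mol
Divide by the smallest (0.013931 mol): C 1.000, H 2.000, O 2.000
Empirical formula: CH2O2
Empirical-formula mass = 46.02 g/mol; 184 ÷ 46.02 ≈ 4, so the molecular formula is C4H8O8.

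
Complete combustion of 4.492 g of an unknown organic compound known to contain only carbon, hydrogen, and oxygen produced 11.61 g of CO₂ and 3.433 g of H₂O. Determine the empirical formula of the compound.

C9H13O2

mol C = 11.61 g CO₂ ÷ 44.009 g/mol = 0.26381 mol
mol H = 2 × 3.433 g H₂O ÷ 18.015 g/mol = 0.38113 mol
mass O = 4.492 − (3.1686 + 0.38418) = 0.93921 g → mol O = 0.93921 ÷ 15.999 = 0.058704 mol
Divide by the smallest (0.058704 mol): C 4.494, H 6.492, O 1.000
Multiplying each by 2 gives whole numbers: C 8.99, H 12.98, O 2.00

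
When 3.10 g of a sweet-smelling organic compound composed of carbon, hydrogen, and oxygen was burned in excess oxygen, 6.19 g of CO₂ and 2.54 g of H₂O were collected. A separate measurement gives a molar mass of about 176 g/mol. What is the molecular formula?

C8H16O4

mol C = 6.19 g CO₂ ÷ 44.009 g/mol = 0.1407 mol
mol H = 2 × 2.54 g H₂O ÷ 18.015 g/mol = 0.2820 mol
mass O = 3.10 − (1.689 + 0.2842) = 1.126 g → mol O = 1.126 ÷ 15.999 = 0.07040 mol
Divide by the smallest (0.07040 mol): C 1.998, H 4.005, O 1.000
Empirical formula: C2H4O
Empirical-formula mass = 44.05 g/mol; 176 ÷ 44.05 ≈ 4, so the molecular formula is C8H16O4.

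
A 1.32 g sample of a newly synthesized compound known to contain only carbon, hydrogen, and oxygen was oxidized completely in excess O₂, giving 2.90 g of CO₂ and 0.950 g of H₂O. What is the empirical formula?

mol C = 2.90 g CO₂ ÷ 44.009 g/mol = 0.06590 mol
mol H = 2 × 0.950 g H₂O ÷ 18.015 g/mol = 0.1055 mol
mass O = 1.32 − (0.7915 + 0.1063) = 0.4222 g → mol O = 0.4222 ÷ 15.999 = 0.02639 mol
Divide by the smallest (0.02639 mol): C 2.497, H 3.996, O 1.000
Multiplying each by 2 gives whole numbers: C 4.99, H 7.99, O 2.00

C5H8O2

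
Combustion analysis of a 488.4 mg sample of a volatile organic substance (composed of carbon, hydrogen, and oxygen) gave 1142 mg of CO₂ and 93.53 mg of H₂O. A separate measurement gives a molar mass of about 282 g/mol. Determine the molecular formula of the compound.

mol C = 1.142 g CO₂ ÷ 44.009 g/mol = 0.025949 mol
mol H = 2 × 0.09353 g H₂O ÷ 18.015 g/mol = 0.010384 mol
mass O = 0.4884 − (0.31168 + 0.010467) = 0.16626 g → mol O = 0.16626 ÷ 15.999 = 0.010392 mol
Divide by the smallest (0.010384 mol): C 2.499, H 1.000, O 1.001
Multiplying each by 2 gives whole numbers: C 5.00, H 2.00, O 2.00
Empirical formula: C5H2O2
Empirical-formula mass = 94.07 g/mol; 282 ÷ 94.07 ≈ 3, so the molecular formula is C15H6O6.

C15H6O6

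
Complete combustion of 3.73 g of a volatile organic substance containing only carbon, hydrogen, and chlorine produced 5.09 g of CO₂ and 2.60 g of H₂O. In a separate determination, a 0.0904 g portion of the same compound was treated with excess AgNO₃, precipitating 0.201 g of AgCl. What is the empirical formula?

C2H5Cl

mol C = 5.09 g CO₂ ÷ 44.009 g/mol = 0.1157 mol
mol H = 2 × 2.60 g H₂O ÷ 18.015 g/mol = 0.2886 mol
From the AgCl data: mol Cl per gram of compound = (0.201 ÷ 143.318) ÷ 0.0904 = 0.01551 mol/g, so in the 3.73 g combustion sample mol Cl = 0.05787 mol
Divide by the smallest (0.05787 mol): C 1.999, H 4.988, Cl 1.000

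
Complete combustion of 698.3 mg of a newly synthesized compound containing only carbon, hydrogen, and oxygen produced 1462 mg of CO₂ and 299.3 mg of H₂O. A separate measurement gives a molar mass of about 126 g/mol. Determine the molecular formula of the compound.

C6H6O3

mol C = 1.462 g CO₂ ÷ 44.009 g/mol = 0.033220 mol
mol H = 2 × 0.2993 g H₂O ÷ 18.015 g/mol = 0.033228 mol
mass O = 0.6983 − (0.39901 + 0.033494) = 0.26580 g → mol O = 0.26580 ÷ 15.999 = 0.016613 mol
Divide by the smallest (0.016613 mol): C 2.000, H 2.000, O 1.000
Empirical formula: C2H2O
Empirical-formula mass = 42.04 g/mol; 126 ÷ 42.04 ≈ 3, so the molecular formula is C6H6O3.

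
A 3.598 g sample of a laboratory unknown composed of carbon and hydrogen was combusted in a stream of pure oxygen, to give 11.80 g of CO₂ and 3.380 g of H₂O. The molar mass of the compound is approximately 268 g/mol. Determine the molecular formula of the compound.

mol C = 11.80 g CO₂ ÷ 44.009 g/mol = 0.26813 mol
mol H = 2 × 3.380 g H₂O ÷ 18.015 g/mol = 0.37524 mol
Divide by the smallest (0.26813 mol): C 1.000, H 1.399
Multiplying each by 5 gives whole numbers: C 5.00, H 7.00
Empirical formula: C5H7
Empirical-formula mass = 67.11 g/mol; 268 ÷ 67.11 ≈ 4, so the molecular formula is C20H28.

C20H28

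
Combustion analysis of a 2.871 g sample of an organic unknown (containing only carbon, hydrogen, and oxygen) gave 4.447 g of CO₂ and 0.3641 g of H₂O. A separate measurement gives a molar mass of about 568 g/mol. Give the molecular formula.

mol C = 4.447 g CO₂ ÷ 44.009 g/mol = 0.10105 mol
mol H = 2 × 0.3641 g H₂O ÷ 18.015 g/mol = 0.040422 mol
mass O = 2.871 − (1.2137 + 0.040745) = 1.6166 g → mol O = 1.6166 ÷ 15.999 = 0.10104 mol
Divide by the smallest (0.040422 mol): C 2.500, H 1.000, O 2.500
Multiplying each by 2 gives whole numbers: C 5.00, H 2.00, O 5.00
Empirical formula: C5H2O5
Empirical-formula mass = 142.07 g/mol; 568 ÷ 142.07 ≈ 4, so the molecular formula is C20H8O20.

C20H8O20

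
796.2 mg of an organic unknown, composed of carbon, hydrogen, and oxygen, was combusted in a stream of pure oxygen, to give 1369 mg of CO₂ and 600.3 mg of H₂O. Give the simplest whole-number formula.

mol C = 1.369 g CO₂ ÷ 44.009 g/mol = 0.031107 mol
mol H = 2 × 0.6003 g H₂O ÷ 18.015 g/mol = 0.066644 mol
mass O = 0.7962 − (0.37363 + 0.067178) = 0.35539 g → mol O = 0.35539 ÷ 15.999 = 0.022213 mol
Divide by the smallest (0.022213 mol): C 1.400, H 3.000, O 1.000
Multiplying each by 5 gives whole numbers: C 7.00, H 15.00, O 5.00

C7H15O5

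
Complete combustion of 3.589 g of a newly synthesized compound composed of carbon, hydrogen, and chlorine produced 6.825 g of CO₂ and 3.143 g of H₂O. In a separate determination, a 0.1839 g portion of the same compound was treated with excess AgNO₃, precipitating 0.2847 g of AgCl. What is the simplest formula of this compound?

C4H9Cl

mol C = 6.825 g CO₂ ÷ 44.009 g/mol = 0.15508 mol
mol H = 2 × 3.143 g H₂O ÷ 18.015 g/mol = 0.34893 mol
From the AgCl data: mol Cl per gram of compound = (0.2847 ÷ 143.318) ÷ 0.1839 = 0.010802 mol/g, so in the 3.589 g combustion sample mol Cl = 0.038768 mol
Divide by the smallest (0.038768 mol): C 4.000, H 9.000, Cl 1.000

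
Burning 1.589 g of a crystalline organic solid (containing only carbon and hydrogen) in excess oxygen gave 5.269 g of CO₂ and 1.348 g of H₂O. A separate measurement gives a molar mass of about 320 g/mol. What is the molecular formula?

mol C = 5.269 g CO₂ ÷ 44.009 g/mol = 0.11973 mol
mol H = 2 × 1.348 g H₂O ÷ 18.015 g/mol = 0.14965 mol
Divide by the smallest (0.11973 mol): C 1.000, H 1.250
Multiplying each by 4 gives whole numbers: C 4.00, H 5.00
Empirical formula: C4H5
Empirical-formula mass = 53.08 g/mol; 320 ÷ 53.08 ≈ 6, so the molecular formula is C24H30.

C24H30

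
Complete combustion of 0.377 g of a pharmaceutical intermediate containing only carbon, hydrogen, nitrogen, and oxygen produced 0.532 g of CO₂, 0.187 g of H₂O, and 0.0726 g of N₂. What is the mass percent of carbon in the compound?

mol C = 0.532 g CO₂ ÷ 44.009 g/mol = 0.01209 mol
mol H = 2 × 0.187 g H₂O ÷ 18.015 g/mol = 0.02076 mol
mol N = 2 × 0.0726 g N₂ ÷ 28.014 g/mol = 0.005183 mol
mass O = 0.377 − (0.1452 + 0.02093 + 0.07260) = 0.1383 g → mol O = 0.1383 ÷ 15.999 = 0.008643 mol
mass % C = 0.1452 g ÷ 0.377 g × 100%

38.5%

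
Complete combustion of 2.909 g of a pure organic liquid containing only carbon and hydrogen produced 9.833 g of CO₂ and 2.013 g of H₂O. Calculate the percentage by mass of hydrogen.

mol C = 9.833 g CO₂ ÷ 44.009 g/mol = 0.22343 mol
mol H = 2 × 2.013 g H₂O ÷ 18.015 g/mol = 0.22348 mol
mass % H = 0.22527 g ÷ 2.909 g × 100%

7.74%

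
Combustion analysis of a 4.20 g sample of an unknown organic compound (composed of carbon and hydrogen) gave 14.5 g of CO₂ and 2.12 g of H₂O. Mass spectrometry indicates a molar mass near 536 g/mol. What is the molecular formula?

C42H30

mol C = 14.5 g CO₂ ÷ 44.009 g/mol = 0.3295 mol
mol H = 2 × 2.12 g H₂O ÷ 18.015 g/mol = 0.2354 mol
Divide by the smallest (0.2354 mol): C 1.400, H 1.000
Multiplying each by 5 gives whole numbers: C 7.00, H 5.00
Empirical formula: C7H5
Empirical-formula mass = 89.12 g/mol; 536 ÷ 89.12 ≈ 6, so the molecular formula is C42H30.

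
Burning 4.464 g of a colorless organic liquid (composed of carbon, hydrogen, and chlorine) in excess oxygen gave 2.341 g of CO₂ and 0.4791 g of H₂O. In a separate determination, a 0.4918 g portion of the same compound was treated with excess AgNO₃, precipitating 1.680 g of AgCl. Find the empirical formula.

CHCl2

mol C = 2.341 g CO₂ ÷ 44.009 g/mol = 0.053194 mol
mol H = 2 × 0.4791 g H₂O ÷ 18.015 g/mol = 0.053189 mol
From the AgCl data: mol Cl per gram of compound = (1.680 ÷ 143.318) ÷ 0.4918 = 0.023835 mol/g, so in the 4.464 g combustion sample mol Cl = 0.10640 mol
Divide by the smallest (0.053189 mol): C 1.000, H 1.000, Cl 2.000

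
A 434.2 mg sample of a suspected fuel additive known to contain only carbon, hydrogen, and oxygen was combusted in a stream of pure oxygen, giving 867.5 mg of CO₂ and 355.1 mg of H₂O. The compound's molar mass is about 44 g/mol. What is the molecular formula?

C2H4O

mol C = 0.8675 g CO₂ ÷ 44.009 g/mol = 0.019712 mol
mol H = 2 × 0.3551 g H₂O ÷ 18.015 g/mol = 0.039423 mol
mass O = 0.4342 − (0.23676 + 0.039738) = 0.15770 g → mol O = 0.15770 ÷ 15.999 = 0.0098570 mol
Divide by the smallest (0.0098570 mol): C 2.000, H 3.999, O 1.000
Empirical formula: C2H4O
Empirical-formula mass = 44.05 g/mol; 44 ÷ 44.05 ≈ 1, so the molecular formula is C2H4O.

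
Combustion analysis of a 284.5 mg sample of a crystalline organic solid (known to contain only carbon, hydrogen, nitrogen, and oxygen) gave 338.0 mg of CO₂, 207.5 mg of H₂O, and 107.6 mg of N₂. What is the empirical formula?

C2H6N2O

mol C = 0.3380 g CO₂ ÷ 44.009 g/mol = 0.0076802 mol
mol H = 2 × 0.2075 g H₂O ÷ 18.015 g/mol = 0.023036 mol
mol N = 2 × 0.1076 g N₂ ÷ 28.014 g/mol = 0.0076819 mol
mass O = 0.2845 − (0.092247 + 0.023221 + 0.10760) = 0.061432 g → mol O = 0.061432 ÷ 15.999 = 0.0038397 mol
Divide by the smallest (0.0038397 mol): C 2.000, H 5.999, N 2.001, O 1.000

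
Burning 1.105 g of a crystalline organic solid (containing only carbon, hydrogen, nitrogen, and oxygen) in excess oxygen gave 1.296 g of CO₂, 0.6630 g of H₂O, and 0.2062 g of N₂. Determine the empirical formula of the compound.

mol C = 1.296 g CO₂ ÷ 44.009 g/mol = 0.029449 mol
mol H = 2 × 0.6630 g H₂O ÷ 18.015 g/mol = 0.073605 mol
mol N = 2 × 0.2062 g N₂ ÷ 28.014 g/mol = 0.014721 mol
mass O = 1.105 − (0.35371 + 0.074194 + 0.20620) = 0.47090 g → mol O = 0.47090 ÷ 15.999 = 0.029433 mol
Divide by the smallest (0.014721 mol): C 2.000, H 5.000, N 1.000, O 1.999

C2H5NO2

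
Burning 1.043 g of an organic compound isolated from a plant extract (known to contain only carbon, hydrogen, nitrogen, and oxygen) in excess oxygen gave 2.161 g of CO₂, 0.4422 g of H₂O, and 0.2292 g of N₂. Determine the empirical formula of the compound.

C9H9N3O2

mol C = 2.161 g CO₂ ÷ 44.009 g/mol = 0.049104 mol
mol H = 2 × 0.4422 g H₂O ÷ 18.015 g/mol = 0.049092 mol
mol N = 2 × 0.2292 g N₂ ÷ 28.014 g/mol = 0.016363 mol
mass O = 1.043 − (0.58978 + 0.049485 + 0.22920) = 0.17453 g → mol O = 0.17453 ÷ 15.999 = 0.010909 mol
Divide by the smallest (0.010909 mol): C 4.501, H 4.500, N 1.500, O 1.000
Multiplying each by 2 gives whole numbers: C 9.00, H 9.00, N 3.00, O 2.00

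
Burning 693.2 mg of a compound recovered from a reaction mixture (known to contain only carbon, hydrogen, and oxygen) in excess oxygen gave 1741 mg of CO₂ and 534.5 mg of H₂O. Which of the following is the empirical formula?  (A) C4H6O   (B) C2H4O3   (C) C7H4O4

(A) C4H6O

mol C = 1.741 g CO₂ ÷ 44.009 g/mol = 0.039560 mol
mol H = 2 × 0.5345 g H₂O ÷ 18.015 g/mol = 0.059339 mol
mass O = 0.6932 − (0.47516 + 0.059814) = 0.15823 g → mol O = 0.15823 ÷ 15.999 = 0.0098900 mol
Divide by the smallest (0.0098900 mol): C 4.000, H 6.000, O 1.000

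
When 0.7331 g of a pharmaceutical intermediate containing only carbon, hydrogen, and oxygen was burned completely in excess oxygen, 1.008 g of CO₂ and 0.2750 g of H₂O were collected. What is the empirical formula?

C6H8O7

mol C = 1.008 g CO₂ ÷ 44.009 g/mol = 0.022904 mol
mol H = 2 × 0.2750 g H₂O ÷ 18.015 g/mol = 0.030530 mol
mass O = 0.7331 − (0.27510 + 0.030774) = 0.42722 g → mol O = 0.42722 ÷ 15.999 = 0.026703 mol
Divide by the smallest (0.022904 mol): C 1.000, H 1.333, O 1.166
Multiplying each by 6 gives whole numbers: C 6.00, H 8.00, O 7.00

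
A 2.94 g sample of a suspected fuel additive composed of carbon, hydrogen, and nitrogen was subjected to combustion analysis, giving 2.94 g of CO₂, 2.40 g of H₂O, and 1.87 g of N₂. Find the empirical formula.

mol C = 2.94 g CO₂ ÷ 44.009 g/mol = 0.06680 mol
mol H = 2 × 2.40 g H₂O ÷ 18.015 g/mol = 0.2664 mol
mol N = 2 × 1.87 g N₂ ÷ 28.014 g/mol = 0.1335 mol
Divide by the smallest (0.06680 mol): C 1.000, H 3.988, N 1.998

CH4N2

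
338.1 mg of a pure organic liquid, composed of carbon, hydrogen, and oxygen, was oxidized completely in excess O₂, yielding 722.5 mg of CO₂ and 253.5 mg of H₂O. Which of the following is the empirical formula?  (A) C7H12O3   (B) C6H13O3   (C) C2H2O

mol C = 0.7225 g CO₂ ÷ 44.009 g/mol = 0.016417 mol
mol H = 2 × 0.2535 g H₂O ÷ 18.015 g/mol = 0.028143 mol
mass O = 0.3381 − (0.19719 + 0.028368) = 0.11255 g → mol O = 0.11255 ÷ 15.999 = 0.0070346 mol
Divide by the smallest (0.0070346 mol): C 2.334, H 4.001, O 1.000
Multiplying each by 3 gives whole numbers: C 7.00, H 12.00, O 3.00

(A) C7H12O3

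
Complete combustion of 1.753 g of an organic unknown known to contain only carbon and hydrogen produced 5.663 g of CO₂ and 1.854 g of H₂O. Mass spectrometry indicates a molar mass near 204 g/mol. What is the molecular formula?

mol C = 5.663 g CO₂ ÷ 44.009 g/mol = 0.12868 mol
mol H = 2 × 1.854 g H₂O ÷ 18.015 g/mol = 0.20583 mol
Divide by the smallest (0.12868 mol): C 1.000, H 1.600
Multiplying each by 5 gives whole numbers: C 5.00, H 8.00
Empirical formula: C5H8
Empirical-formula mass = 68.12 g/mol; 204 ÷ 68.12 ≈ 3, so the molecular formula is C15H24.

C15H24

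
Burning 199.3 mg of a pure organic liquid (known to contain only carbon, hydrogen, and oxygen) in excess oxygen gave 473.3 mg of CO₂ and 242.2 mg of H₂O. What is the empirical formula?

mol C = 0.4733 g CO₂ ÷ 44.009 g/mol = 0.010755 mol
mol H = 2 × 0.2422 g H₂O ÷ 18.015 g/mol = 0.026889 mol
mass O = 0.1993 − (0.12917 + 0.027104) = 0.043022 g → mol O = 0.043022 ÷ 15.999 = 0.0026891 mol
Divide by the smallest (0.0026891 mol): C 3.999, H 9.999, O 1.000

C4H10O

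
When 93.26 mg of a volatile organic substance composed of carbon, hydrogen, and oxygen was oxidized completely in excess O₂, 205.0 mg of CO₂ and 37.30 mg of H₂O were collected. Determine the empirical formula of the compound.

mol C = 0.2050 g CO₂ ÷ 44.009 g/mol = 0.0046581 mol
mol H = 2 × 0.03730 g H₂O ÷ 18.015 g/mol = 0.0041410 mol
mass O = 0.09326 − (0.055949 + 0.0041741) = 0.033137 g → mol O = 0.033137 ÷ 15.999 = 0.0020712 mol
Divide by the smallest (0.0020712 mol): C 2.249, H 1.999, O 1.000
Multiplying each by 4 gives whole numbers: C 9.00, H 8.00, O 4.00

C9H8O4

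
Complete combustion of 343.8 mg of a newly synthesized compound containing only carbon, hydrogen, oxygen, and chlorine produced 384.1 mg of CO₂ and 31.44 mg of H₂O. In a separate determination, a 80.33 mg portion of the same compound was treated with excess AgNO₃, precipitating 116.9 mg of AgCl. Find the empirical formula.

mol C = 0.3841 g CO₂ ÷ 44.009 g/mol = 0.0087278 mol
mol H = 2 × 0.03144 g H₂O ÷ 18.015 g/mol = 0.0034904 mol
From the AgCl data: mol Cl per gram of compound = (0.1169 ÷ 143.318) ÷ 0.08033 = 0.010154 mol/g, so in the 0.3438 g combustion sample mol Cl = 0.0034909 mol
mass O = 0.3438 − (0.10483 + 0.0035183 + 0.12375) = 0.11170 g → mol O = 0.11170 ÷ 15.999 = 0.0069816 mol
Divide by the smallest (0.0034904 mol): C 2.500, H 1.000, Cl 1.000, O 2.000
Multiplying each by 2 gives whole numbers: C 5.00, H 2.00, Cl 2.00, O 4.00

C5H2Cl2O4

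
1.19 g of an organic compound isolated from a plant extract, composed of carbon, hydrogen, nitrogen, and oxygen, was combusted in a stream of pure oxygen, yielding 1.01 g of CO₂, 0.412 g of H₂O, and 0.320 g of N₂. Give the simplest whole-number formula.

C2H4N2O3

mol C = 1.01 g CO₂ ÷ 44.009 g/mol = 0.02295 mol
mol H = 2 × 0.412 g H₂O ÷ 18.015 g/mol = 0.04574 mol
mol N = 2 × 0.320 g N₂ ÷ 28.014 g/mol = 0.02285 mol
mass O = 1.19 − (0.2757 + 0.04611 + 0.3200) = 0.5482 g → mol O = 0.5482 ÷ 15.999 = 0.03427 mol
Divide by the smallest (0.02285 mol): C 1.005, H 2.002, N 1.000, O 1.500
Multiplying each by 2 gives whole numbers: C 2.01, H 4.00, N 2.00, O 3.00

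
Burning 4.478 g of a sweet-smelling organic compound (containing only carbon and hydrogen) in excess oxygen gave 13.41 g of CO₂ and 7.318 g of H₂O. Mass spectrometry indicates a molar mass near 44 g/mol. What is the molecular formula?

mol C = 13.41 g CO₂ ÷ 44.009 g/mol = 0.30471 mol
mol H = 2 × 7.318 g H₂O ÷ 18.015 g/mol = 0.81243 mol
Divide by the smallest (0.30471 mol): C 1.000, H 2.666
Multiplying each by 3 gives whole numbers: C 3.00, H 8.00
Empirical formula: C3H8
Empirical-formula mass = 44.10 g/mol; 44 ÷ 44.10 ≈ 1, so the molecular formula is C3H8.

C3H8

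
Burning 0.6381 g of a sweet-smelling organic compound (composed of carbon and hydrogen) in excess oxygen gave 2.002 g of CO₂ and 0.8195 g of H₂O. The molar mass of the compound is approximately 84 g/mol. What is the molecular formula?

C6H12

mol C = 2.002 g CO₂ ÷ 44.009 g/mol = 0.045491 mol
mol H = 2 × 0.8195 g H₂O ÷ 18.015 g/mol = 0.090980 mol
Divide by the smallest (0.045491 mol): C 1.000, H 2.000
Empirical formula: CH2
Empirical-formula mass = 14.03 g/mol; 84 ÷ 14.03 ≈ 6, so the molecular formula is C6H12.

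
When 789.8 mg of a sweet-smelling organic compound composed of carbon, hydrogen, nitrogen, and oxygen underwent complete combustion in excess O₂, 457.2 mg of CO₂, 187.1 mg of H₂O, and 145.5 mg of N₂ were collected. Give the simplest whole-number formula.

CH2NO3

mol C = 0.4572 g CO₂ ÷ 44.009 g/mol = 0.010389 mol
mol H = 2 × 0.1871 g H₂O ÷ 18.015 g/mol = 0.020772 mol
mol N = 2 × 0.1455 g N₂ ÷ 28.014 g/mol = 0.010388 mol
mass O = 0.7898 − (0.12478 + 0.020938 + 0.14550) = 0.49858 g → mol O = 0.49858 ÷ 15.999 = 0.031163 mol
Divide by the smallest (0.010388 mol): C 1.000, H 2.000, N 1.000, O 3.000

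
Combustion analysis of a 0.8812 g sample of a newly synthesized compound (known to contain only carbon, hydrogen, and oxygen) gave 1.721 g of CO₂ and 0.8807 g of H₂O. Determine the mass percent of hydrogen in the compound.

mol C = 1.721 g CO₂ ÷ 44.009 g/mol = 0.039106 mol
mol H = 2 × 0.8807 g H₂O ÷ 18.015 g/mol = 0.097774 mol
mass O = 0.8812 − (0.46970 + 0.098556) = 0.31295 g → mol O = 0.31295 ÷ 15.999 = 0.019560 mol
mass % H = 0.098556 g ÷ 0.8812 g × 100%

11.18%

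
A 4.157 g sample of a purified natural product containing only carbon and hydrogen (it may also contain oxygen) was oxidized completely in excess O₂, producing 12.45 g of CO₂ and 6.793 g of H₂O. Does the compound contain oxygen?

no

mol C = 12.45 g CO₂ ÷ 44.009 g/mol = 0.28290 mol
mol H = 2 × 6.793 g H₂O ÷ 18.015 g/mol = 0.75415 mol
C and H together account for 4.1581 g — essentially the entire 4.157 g sample — so the compound contains no oxygen.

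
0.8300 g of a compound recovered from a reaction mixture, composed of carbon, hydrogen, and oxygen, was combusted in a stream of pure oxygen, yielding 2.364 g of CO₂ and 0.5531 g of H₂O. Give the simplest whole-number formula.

C7H8O

mol C = 2.364 g CO₂ ÷ 44.009 g/mol = 0.053716 mol
mol H = 2 × 0.5531 g H₂O ÷ 18.015 g/mol = 0.061404 mol
mass O = 0.8300 − (0.64519 + 0.061896) = 0.12292 g → mol O = 0.12292 ÷ 15.999 = 0.0076829 mol
Divide by the smallest (0.0076829 mol): C 6.992, H 7.992, O 1.000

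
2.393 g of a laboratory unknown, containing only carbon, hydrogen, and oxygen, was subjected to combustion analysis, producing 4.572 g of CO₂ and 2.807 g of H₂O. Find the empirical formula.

mol C = 4.572 g CO₂ ÷ 44.009 g/mol = 0.10389 mol
mol H = 2 × 2.807 g H₂O ÷ 18.015 g/mol = 0.31163 mol
mass O = 2.393 − (1.2478 + 0.31412) = 0.83108 g → mol O = 0.83108 ÷ 15.999 = 0.051946 mol
Divide by the smallest (0.051946 mol): C 2.000, H 5.999, O 1.000

C2H6O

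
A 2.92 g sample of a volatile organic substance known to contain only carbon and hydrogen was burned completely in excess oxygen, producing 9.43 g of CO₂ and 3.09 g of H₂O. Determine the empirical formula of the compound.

C5H8

mol C = 9.43 g CO₂ ÷ 44.009 g/mol = 0.2143 mol
mol H = 2 × 3.09 g H₂O ÷ 18.015 g/mol = 0.3430 mol
Divide by the smallest (0.2143 mol): C 1.000, H 1.601
Multiplying each by 5 gives whole numbers: C 5.00, H 8.00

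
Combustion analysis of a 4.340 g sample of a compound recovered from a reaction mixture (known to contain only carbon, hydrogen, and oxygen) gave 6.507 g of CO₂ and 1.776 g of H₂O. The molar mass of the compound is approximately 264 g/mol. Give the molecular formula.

mol C = 6.507 g CO₂ ÷ 44.009 g/mol = 0.14786 mol
mol H = 2 × 1.776 g H₂O ÷ 18.015 g/mol = 0.19717 mol
mass O = 4.340 − (1.7759 + 0.19875) = 2.3654 g → mol O = 2.3654 ÷ 15.999 = 0.14784 mol
Divide by the smallest (0.14784 mol): C 1.000, H 1.334, O 1.000
Multiplying each by 3 gives whole numbers: C 3.00, H 4.00, O 3.00
Empirical formula: C3H4O3
Empirical-formula mass = 88.06 g/mol; 264 ÷ 88.06 ≈ 3, so the molecular formula is C9H12O9.

C9H12O9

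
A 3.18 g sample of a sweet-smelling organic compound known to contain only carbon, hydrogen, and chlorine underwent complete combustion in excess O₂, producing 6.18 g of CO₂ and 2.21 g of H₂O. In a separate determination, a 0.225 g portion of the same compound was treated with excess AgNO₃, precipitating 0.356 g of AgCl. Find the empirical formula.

mol C = 6.18 g CO₂ ÷ 44.009 g/mol = 0.1404 mol
mol H = 2 × 2.21 g H₂O ÷ 18.015 g/mol = 0.2454 mol
From the AgCl data: mol Cl per gram of compound = (0.356 ÷ 143.318) ÷ 0.225 = 0.01104 mol/g, so in the 3.18 g combustion sample mol Cl = 0.03511 mol
Divide by the smallest (0.03511 mol): C 4.000, H 6.989, Cl 1.000

C4H7Cl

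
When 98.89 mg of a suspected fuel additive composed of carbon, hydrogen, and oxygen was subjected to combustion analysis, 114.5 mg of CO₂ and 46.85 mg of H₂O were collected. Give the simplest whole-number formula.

mol C = 0.1145 g CO₂ ÷ 44.009 g/mol = 0.0026017 mol
mol H = 2 × 0.04685 g H₂O ÷ 18.015 g/mol = 0.0052012 mol
mass O = 0.09889 − (0.031250 + 0.0052428) = 0.062398 g → mol O = 0.062398 ÷ 15.999 = 0.0039001 mol
Divide by the smallest (0.0026017 mol): C 1.000, H 1.999, O 1.499
Multiplying each by 2 gives whole numbers: C 2.00, H 4.00, O 3.00

C2H4O3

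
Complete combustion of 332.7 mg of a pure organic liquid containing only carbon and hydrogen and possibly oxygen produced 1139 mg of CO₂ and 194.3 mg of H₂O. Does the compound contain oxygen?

no

mol C = 1.139 g CO₂ ÷ 44.009 g/mol = 0.025881 mol
mol H = 2 × 0.1943 g H₂O ÷ 18.015 g/mol = 0.021571 mol
C and H together account for 0.33260 g — essentially the entire 0.3327 g sample — so the compound contains no oxygen.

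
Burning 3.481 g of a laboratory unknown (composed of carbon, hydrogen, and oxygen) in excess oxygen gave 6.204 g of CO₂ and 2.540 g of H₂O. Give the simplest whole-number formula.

C3H6O2

mol C = 6.204 g CO₂ ÷ 44.009 g/mol = 0.14097 mol
mol H = 2 × 2.540 g H₂O ÷ 18.015 g/mol = 0.28199 mol
mass O = 3.481 − (1.6932 + 0.28424) = 1.5036 g → mol O = 1.5036 ÷ 15.999 = 0.093978 mol
Divide by the smallest (0.093978 mol): C 1.500, H 3.001, O 1.000
Multiplying each by 2 gives whole numbers: C 3.00, H 6.00, O 2.00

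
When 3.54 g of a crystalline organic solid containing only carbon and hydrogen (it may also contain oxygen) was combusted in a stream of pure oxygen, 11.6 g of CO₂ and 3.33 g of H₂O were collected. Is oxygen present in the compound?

no

mol C = 11.6 g CO₂ ÷ 44.009 g/mol = 0.2636 mol
mol H = 2 × 3.33 g H₂O ÷ 18.015 g/mol = 0.3697 mol
C and H together account for 3.539 g — essentially the entire 3.54 g sample — so the compound contains no oxygen.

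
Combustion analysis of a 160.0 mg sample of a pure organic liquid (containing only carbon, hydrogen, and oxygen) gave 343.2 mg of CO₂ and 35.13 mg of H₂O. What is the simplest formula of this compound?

mol C = 0.3432 g CO₂ ÷ 44.009 g/mol = 0.0077984 mol
mol H = 2 × 0.03513 g H₂O ÷ 18.015 g/mol = 0.0039001 mol
mass O = 0.1600 − (0.093667 + 0.0039313) = 0.062402 g → mol O = 0.062402 ÷ 15.999 = 0.0039004 mol
Divide by the smallest (0.0039001 mol): C 2.000, H 1.000, O 1.000

C2HO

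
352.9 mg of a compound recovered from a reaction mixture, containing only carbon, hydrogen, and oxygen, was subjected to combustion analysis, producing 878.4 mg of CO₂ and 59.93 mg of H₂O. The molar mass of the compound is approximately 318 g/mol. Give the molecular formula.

mol C = 0.8784 g CO₂ ÷ 44.009 g/mol = 0.019960 mol
mol H = 2 × 0.05993 g H₂O ÷ 18.015 g/mol = 0.0066533 mol
mass O = 0.3529 − (0.23973 + 0.0067066) = 0.10646 g → mol O = 0.10646 ÷ 15.999 = 0.0066541 mol
Divide by the smallest (0.0066533 mol): C 3.000, H 1.000, O 1.000
Empirical formula: C3HO
Empirical-formula mass = 53.04 g/mol; 318 ÷ 53.04 ≈ 6, so the molecular formula is C18H6O6.

C18H6O6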